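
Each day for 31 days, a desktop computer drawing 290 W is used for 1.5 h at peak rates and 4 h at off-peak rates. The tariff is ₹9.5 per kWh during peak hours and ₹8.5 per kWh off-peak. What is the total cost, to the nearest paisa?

₹433.77

Peak energy = 0.29 kW × 1.5 h × 31 = 13.485 kWh
Off-peak energy = 0.29 kW × 4 h × 31 = 35.96 kWh
Cost = 13.485 × ₹9.5 + 35.96 × ₹8.5 = ₹128.1075 + ₹305.66 = ₹433.77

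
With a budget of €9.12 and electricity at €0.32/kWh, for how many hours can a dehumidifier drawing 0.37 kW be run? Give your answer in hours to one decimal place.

77.0 h

Energy available = €9.12 ÷ €0.32/kWh = 28.5 kWh
Hours = 28.5 kWh ÷ 0.37 kW = 77.0 h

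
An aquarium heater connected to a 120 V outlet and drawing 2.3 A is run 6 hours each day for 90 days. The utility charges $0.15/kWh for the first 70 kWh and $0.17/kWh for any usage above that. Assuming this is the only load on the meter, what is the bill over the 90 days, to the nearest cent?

$23.94

Power = 2.3 A × 120 V = 276 W = 0.276 kW
Runtime = 6 h/day × 90 days = 540 h
Energy = 0.276 kW × 540 h = 149.04 kWh
Tier 1 (0–70 kWh): 70 × $0.15 = $10.5
Above 70 kWh: 79.04 × $0.17 = $13.4368
Bill = $23.94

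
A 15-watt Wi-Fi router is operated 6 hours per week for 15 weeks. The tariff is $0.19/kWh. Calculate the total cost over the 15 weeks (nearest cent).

Runtime = 6 h/week × 15 weeks = 90 h
Energy = 0.015 kW × 90 h = 1.35 kWh
Cost = 1.35 kWh × $0.19/kWh = $0.26

$0.26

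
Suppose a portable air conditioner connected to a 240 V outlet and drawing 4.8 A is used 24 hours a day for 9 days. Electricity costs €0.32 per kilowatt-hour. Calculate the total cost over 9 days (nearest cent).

Power = 4.8 A × 240 V = 1152 W = 1.152 kW
Runtime = 24 h × 9 = 216 h
Energy = 1.152 kW × 216 h = 248.832 kWh
Cost = 248.832 kWh × €0.32/kWh = €79.63

€79.63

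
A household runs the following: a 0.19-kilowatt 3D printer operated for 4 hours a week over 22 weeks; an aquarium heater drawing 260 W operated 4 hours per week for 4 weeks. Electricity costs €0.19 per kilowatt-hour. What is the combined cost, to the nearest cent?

3D printer: Runtime = 4 h/week × 22 weeks = 88 h
3D printer: 0.19 kW × 88 h = 16.72 kWh
aquarium heater: Runtime = 4 h/week × 4 weeks = 16 h
aquarium heater: 0.26 kW × 16 h = 4.16 kWh
Total energy = 20.88 kWh
Cost = 20.88 × €0.19 = €3.97

€3.97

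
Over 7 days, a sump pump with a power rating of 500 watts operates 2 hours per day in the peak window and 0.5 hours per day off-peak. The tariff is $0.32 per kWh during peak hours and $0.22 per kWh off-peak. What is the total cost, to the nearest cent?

$2.63

Peak energy = 0.5 kW × 2 h × 7 = 7 kWh
Off-peak energy = 0.5 kW × 0.5 h × 7 = 1.75 kWh
Cost = 7 × $0.32 + 1.75 × $0.22 = $2.24 + $0.385 = $2.63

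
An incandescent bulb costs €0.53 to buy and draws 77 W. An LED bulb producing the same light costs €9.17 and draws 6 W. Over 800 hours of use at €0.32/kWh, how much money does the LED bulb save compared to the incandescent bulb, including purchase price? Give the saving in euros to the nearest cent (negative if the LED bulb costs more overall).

€9.54

incandescent bulb: €0.53 + (77/1000) kW × 800 h × €0.32 = €0.53 + €19.712 = €20.242
LED bulb: €9.17 + (6/1000) kW × 800 h × €0.32 = €9.17 + €1.536 = €10.706
Saving = €20.242 − €10.706 = €9.536 → €9.54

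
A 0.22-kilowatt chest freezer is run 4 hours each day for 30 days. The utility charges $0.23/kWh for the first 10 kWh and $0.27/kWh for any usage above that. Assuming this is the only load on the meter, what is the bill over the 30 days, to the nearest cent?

$6.73

Runtime = 4 h/day × 30 days = 120 h
Energy = 0.22 kW × 120 h = 26.4 kWh
Tier 1 (0–10 kWh): 10 × $0.23 = $2.3
Above 10 kWh: 16.4 × $0.27 = $4.428
Bill = $6.73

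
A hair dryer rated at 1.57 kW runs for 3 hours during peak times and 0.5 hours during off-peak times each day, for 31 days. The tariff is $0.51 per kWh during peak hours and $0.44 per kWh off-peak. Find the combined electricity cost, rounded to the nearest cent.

Peak energy = 1.57 kW × 3 h × 31 = 146.01 kWh
Off-peak energy = 1.57 kW × 0.5 h × 31 = 24.335 kWh
Cost = 146.01 × $0.51 + 24.335 × $0.44 = $74.4651 + $10.7074 = $85.17

$85.17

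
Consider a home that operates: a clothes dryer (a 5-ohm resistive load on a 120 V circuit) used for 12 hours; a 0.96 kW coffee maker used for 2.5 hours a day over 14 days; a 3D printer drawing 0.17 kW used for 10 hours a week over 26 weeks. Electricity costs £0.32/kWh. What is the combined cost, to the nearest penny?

£35.96

clothes dryer: Power = V²/R = 120²/5 = 2880 W = 2.88 kW
clothes dryer: 2.88 kW × 12 h = 34.56 kWh
coffee maker: Runtime = 2.5 h/day × 14 days = 35 h
coffee maker: 0.96 kW × 35 h = 33.6 kWh
3D printer: Runtime = 10 h/week × 26 weeks = 260 h
3D printer: 0.17 kW × 260 h = 44.2 kWh
Total energy = 112.36 kWh
Cost = 112.36 × £0.32 = £35.96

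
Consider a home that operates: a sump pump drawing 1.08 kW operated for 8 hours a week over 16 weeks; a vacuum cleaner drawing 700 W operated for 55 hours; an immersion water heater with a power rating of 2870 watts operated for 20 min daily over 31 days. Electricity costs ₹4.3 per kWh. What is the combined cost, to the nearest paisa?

sump pump: Runtime = 8 h/week × 16 weeks = 128 h
sump pump: 1.08 kW × 128 h = 138.24 kWh
vacuum cleaner: 0.7 kW × 55 h = 38.5 kWh
immersion water heater: Runtime = 20 min × 31 = 620 min = 10.333333… h
immersion water heater: 2.87 kW × 10.333333… h = 29.656666… kWh
Total energy = 206.396666… kWh
Cost = 206.396666… × ₹4.3 = ₹887.51

₹887.51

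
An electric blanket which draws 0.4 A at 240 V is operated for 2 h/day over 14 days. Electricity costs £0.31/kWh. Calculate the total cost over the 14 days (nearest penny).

Power = 0.4 A × 240 V = 96 W = 0.096 kW
Runtime = 2 h/day × 14 days = 28 h
Energy = 0.096 kW × 28 h = 2.688 kWh
Cost = 2.688 kWh × £0.31/kWh = £0.83

£0.83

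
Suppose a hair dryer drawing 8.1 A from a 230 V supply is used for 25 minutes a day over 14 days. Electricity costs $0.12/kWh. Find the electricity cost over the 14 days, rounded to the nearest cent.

$1.30

Power = 8.1 A × 230 V = 1863 W = 1.863 kW
Runtime = 25 min × 14 = 350 min = 5.833333… h
Energy = 1.863 kW × 5.833333… h = 10.8675 kWh
Cost = 10.8675 kWh × $0.12/kWh = $1.30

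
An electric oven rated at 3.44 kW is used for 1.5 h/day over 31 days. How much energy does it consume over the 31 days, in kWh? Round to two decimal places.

159.96 kWh

Runtime = 1.5 h/day × 31 days = 46.5 h
Energy = 3.44 kW × 46.5 h = 159.96 kWh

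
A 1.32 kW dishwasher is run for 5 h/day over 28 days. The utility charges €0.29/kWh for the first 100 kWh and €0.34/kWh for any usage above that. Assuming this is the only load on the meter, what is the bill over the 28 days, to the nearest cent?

Runtime = 5 h/day × 28 days = 140 h
Energy = 1.32 kW × 140 h = 184.8 kWh
Tier 1 (0–100 kWh): 100 × €0.29 = €29
Above 100 kWh: 84.8 × €0.34 = €28.832
Bill = €57.83

€57.83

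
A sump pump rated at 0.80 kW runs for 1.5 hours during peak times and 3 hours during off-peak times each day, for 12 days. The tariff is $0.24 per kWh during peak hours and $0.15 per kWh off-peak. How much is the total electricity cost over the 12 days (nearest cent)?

$7.78

Peak energy = 0.8 kW × 1.5 h × 12 = 14.4 kWh
Off-peak energy = 0.8 kW × 3 h × 12 = 28.8 kWh
Cost = 14.4 × $0.24 + 28.8 × $0.15 = $3.456 + $4.32 = $7.78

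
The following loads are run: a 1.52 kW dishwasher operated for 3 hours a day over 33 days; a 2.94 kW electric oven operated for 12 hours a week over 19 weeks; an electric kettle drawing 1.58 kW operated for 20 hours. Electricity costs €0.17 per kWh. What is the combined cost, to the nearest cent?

dishwasher: Runtime = 3 h/day × 33 days = 99 h
dishwasher: 1.52 kW × 99 h = 150.48 kWh
electric oven: Runtime = 12 h/week × 19 weeks = 228 h
electric oven: 2.94 kW × 228 h = 670.32 kWh
electric kettle: 1.58 kW × 20 h = 31.6 kWh
Total energy = 852.4 kWh
Cost = 852.4 × €0.17 = €144.91

€144.91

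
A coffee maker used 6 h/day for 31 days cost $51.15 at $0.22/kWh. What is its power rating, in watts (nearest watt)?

Energy = $51.15 ÷ $0.22/kWh = 232.5 kWh
Runtime = 6 h/day × 31 days = 186 h
Power = 232.5 kWh ÷ 186 h = 1.25 kW = 1250 W

1250 W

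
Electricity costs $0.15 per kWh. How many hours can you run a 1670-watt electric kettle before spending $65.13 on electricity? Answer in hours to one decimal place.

260.0 h

Energy available = $65.13 ÷ $0.15/kWh = 434.2 kWh
Hours = 434.2 kWh ÷ 1.67 kW = 260.0 h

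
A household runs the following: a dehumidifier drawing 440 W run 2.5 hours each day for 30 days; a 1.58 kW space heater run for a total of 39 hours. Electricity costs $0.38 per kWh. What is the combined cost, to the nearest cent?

dehumidifier: Runtime = 2.5 h/day × 30 days = 75 h
dehumidifier: 0.44 kW × 75 h = 33 kWh
space heater: 1.58 kW × 39 h = 61.62 kWh
Total energy = 94.62 kWh
Cost = 94.62 × $0.38 = $35.96

$35.96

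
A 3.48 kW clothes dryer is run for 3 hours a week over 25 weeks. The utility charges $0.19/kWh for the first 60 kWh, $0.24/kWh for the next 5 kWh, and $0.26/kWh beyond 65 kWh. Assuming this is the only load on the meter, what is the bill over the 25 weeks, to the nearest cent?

Runtime = 3 h/week × 25 weeks = 75 h
Energy = 3.48 kW × 75 h = 261 kWh
Tier 1 (0–60 kWh): 60 × $0.19 = $11.4
Tier 2 (60–65 kWh): 5 × $0.24 = $1.2
Above 65 kWh: 196 × $0.26 = $50.96
Bill = $63.56

$63.56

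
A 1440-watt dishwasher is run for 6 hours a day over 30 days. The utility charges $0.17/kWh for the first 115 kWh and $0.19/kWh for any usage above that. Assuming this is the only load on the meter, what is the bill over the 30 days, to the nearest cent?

Runtime = 6 h/day × 30 days = 180 h
Energy = 1.44 kW × 180 h = 259.2 kWh
Tier 1 (0–115 kWh): 115 × $0.17 = $19.55
Above 115 kWh: 144.2 × $0.19 = $27.398
Bill = $46.95

$46.95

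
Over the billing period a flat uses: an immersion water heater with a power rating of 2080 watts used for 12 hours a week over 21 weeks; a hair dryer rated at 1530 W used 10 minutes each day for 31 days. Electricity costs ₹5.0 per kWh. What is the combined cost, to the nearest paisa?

immersion water heater: Runtime = 12 h/week × 21 weeks = 252 h
immersion water heater: 2.08 kW × 252 h = 524.16 kWh
hair dryer: Runtime = 10 min × 31 = 310 min = 5.166666… h
hair dryer: 1.53 kW × 5.166666… h = 7.905 kWh
Total energy = 532.065 kWh
Cost = 532.065 × ₹5.0 = ₹2660.33

₹2660.33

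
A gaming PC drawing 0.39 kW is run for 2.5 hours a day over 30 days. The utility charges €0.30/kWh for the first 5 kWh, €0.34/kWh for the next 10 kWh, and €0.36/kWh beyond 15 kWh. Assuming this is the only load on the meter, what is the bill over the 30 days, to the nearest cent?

Runtime = 2.5 h/day × 30 days = 75 h
Energy = 0.39 kW × 75 h = 29.25 kWh
Tier 1 (0–5 kWh): 5 × €0.30 = €1.5
Tier 2 (5–15 kWh): 10 × €0.34 = €3.4
Above 15 kWh: 14.25 × €0.36 = €5.13
Bill = €10.03

€10.03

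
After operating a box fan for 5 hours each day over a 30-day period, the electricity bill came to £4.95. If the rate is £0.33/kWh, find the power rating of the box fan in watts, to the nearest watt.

Energy = £4.95 ÷ £0.33/kWh = 15 kWh
Runtime = 5 h/day × 30 days = 150 h
Power = 15 kWh ÷ 150 h = 0.1 kW = 100 W

100 W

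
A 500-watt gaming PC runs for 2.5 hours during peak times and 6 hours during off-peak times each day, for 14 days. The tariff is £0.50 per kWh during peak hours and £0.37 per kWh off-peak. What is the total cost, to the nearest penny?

£24.29

Peak energy = 0.5 kW × 2.5 h × 14 = 17.5 kWh
Off-peak energy = 0.5 kW × 6 h × 14 = 42 kWh
Cost = 17.5 × £0.50 + 42 × £0.37 = £8.75 + £15.54 = £24.29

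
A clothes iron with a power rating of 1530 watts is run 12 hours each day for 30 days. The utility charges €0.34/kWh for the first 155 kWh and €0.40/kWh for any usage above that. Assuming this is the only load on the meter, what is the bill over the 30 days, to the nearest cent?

€211.02

Runtime = 12 h/day × 30 days = 360 h
Energy = 1.53 kW × 360 h = 550.8 kWh
Tier 1 (0–155 kWh): 155 × €0.34 = €52.7
Above 155 kWh: 395.8 × €0.40 = €158.32
Bill = €211.02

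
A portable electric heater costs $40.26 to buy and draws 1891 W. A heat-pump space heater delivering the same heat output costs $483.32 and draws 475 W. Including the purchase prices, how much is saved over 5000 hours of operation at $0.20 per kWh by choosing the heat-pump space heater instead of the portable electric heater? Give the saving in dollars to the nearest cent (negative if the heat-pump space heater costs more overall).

$972.94

portable electric heater: $40.26 + (1891/1000) kW × 5000 h × $0.20 = $40.26 + $1891 = $1931.26
heat-pump space heater: $483.32 + (475/1000) kW × 5000 h × $0.20 = $483.32 + $475 = $958.32
Saving = $1931.26 − $958.32 = $972.94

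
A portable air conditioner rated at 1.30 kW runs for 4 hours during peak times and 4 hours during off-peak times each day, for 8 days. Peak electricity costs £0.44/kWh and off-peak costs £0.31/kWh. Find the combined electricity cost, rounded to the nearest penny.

Peak energy = 1.3 kW × 4 h × 8 = 41.6 kWh
Off-peak energy = 1.3 kW × 4 h × 8 = 41.6 kWh
Cost = 41.6 × £0.44 + 41.6 × £0.31 = £18.304 + £12.896 = £31.20

£31.20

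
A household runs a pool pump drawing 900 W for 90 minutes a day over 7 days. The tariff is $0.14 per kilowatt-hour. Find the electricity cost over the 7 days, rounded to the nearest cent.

$1.32

Runtime = 90 min × 7 = 630 min = 10.5 h
Energy = 0.9 kW × 10.5 h = 9.45 kWh
Cost = 9.45 kWh × $0.14/kWh = $1.32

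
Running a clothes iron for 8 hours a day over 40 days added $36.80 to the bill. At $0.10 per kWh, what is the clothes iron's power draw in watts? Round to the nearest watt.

Energy = $36.80 ÷ $0.10/kWh = 368 kWh
Runtime = 8 h/day × 40 days = 320 h
Power = 368 kWh ÷ 320 h = 1.15 kW = 1150 W

1150 W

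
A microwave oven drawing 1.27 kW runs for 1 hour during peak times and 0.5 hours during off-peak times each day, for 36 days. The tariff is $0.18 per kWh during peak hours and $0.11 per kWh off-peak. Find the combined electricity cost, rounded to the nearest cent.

Peak energy = 1.27 kW × 1 h × 36 = 45.72 kWh
Off-peak energy = 1.27 kW × 0.5 h × 36 = 22.86 kWh
Cost = 45.72 × $0.18 + 22.86 × $0.11 = $8.2296 + $2.5146 = $10.74

$10.74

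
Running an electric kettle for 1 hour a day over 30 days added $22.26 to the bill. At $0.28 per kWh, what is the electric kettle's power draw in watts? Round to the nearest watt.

Energy = $22.26 ÷ $0.28/kWh = 79.5 kWh
Runtime = 1 h/day × 30 days = 30 h
Power = 79.5 kWh ÷ 30 h = 2.65 kW = 2650 W

2650 W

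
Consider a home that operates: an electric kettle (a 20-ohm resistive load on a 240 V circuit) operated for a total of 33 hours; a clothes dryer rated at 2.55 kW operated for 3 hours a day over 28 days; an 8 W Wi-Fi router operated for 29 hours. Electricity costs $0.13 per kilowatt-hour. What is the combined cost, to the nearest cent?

electric kettle: Power = V²/R = 240²/20 = 2880 W = 2.88 kW
electric kettle: 2.88 kW × 33 h = 95.04 kWh
clothes dryer: Runtime = 3 h/day × 28 days = 84 h
clothes dryer: 2.55 kW × 84 h = 214.2 kWh
Wi-Fi router: 0.008 kW × 29 h = 0.232 kWh
Total energy = 309.472 kWh
Cost = 309.472 × $0.13 = $40.23

$40.23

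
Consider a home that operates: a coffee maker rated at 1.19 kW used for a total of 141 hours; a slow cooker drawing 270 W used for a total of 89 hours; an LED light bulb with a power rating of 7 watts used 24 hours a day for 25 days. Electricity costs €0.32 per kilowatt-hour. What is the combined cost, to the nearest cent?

€62.73

coffee maker: 1.19 kW × 141 h = 167.79 kWh
slow cooker: 0.27 kW × 89 h = 24.03 kWh
LED light bulb: Runtime = 24 h × 25 = 600 h
LED light bulb: 0.007 kW × 600 h = 4.2 kWh
Total energy = 196.02 kWh
Cost = 196.02 × €0.32 = €62.73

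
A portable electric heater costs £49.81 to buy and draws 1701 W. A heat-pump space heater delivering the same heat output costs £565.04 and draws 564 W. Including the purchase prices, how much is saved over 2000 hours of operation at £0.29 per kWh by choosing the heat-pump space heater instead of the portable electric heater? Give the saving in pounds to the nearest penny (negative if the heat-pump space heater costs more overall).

£144.23

portable electric heater: £49.81 + (1701/1000) kW × 2000 h × £0.29 = £49.81 + £986.58 = £1036.39
heat-pump space heater: £565.04 + (564/1000) kW × 2000 h × £0.29 = £565.04 + £327.12 = £892.16
Saving = £1036.39 − £892.16 = £144.23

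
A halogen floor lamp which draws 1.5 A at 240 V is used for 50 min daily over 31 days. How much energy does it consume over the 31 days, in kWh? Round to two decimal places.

9.30 kWh

Power = 1.5 A × 240 V = 360 W = 0.36 kW
Runtime = 50 min × 31 = 1550 min = 25.833333… h
Energy = 0.36 kW × 25.833333… h = 9.3 kWh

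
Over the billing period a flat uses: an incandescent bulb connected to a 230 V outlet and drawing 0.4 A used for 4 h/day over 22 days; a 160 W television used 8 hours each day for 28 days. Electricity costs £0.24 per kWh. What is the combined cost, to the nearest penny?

£10.54

incandescent bulb: Power = 0.4 A × 230 V = 92 W = 0.092 kW
incandescent bulb: Runtime = 4 h/day × 22 days = 88 h
incandescent bulb: 0.092 kW × 88 h = 8.096 kWh
television: Runtime = 8 h/day × 28 days = 224 h
television: 0.16 kW × 224 h = 35.84 kWh
Total energy = 43.936 kWh
Cost = 43.936 × £0.24 = £10.54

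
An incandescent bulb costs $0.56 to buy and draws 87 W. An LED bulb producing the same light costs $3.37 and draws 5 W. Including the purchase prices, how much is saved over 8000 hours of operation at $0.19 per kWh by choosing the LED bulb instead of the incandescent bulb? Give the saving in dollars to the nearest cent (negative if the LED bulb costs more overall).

$121.83

incandescent bulb: $0.56 + (87/1000) kW × 8000 h × $0.19 = $0.56 + $132.24 = $132.8
LED bulb: $3.37 + (5/1000) kW × 8000 h × $0.19 = $3.37 + $7.6 = $10.97
Saving = $132.8 − $10.97 = $121.83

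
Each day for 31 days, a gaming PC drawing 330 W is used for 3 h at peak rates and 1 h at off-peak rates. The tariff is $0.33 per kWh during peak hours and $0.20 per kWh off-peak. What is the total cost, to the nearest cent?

Peak energy = 0.33 kW × 3 h × 31 = 30.69 kWh
Off-peak energy = 0.33 kW × 1 h × 31 = 10.23 kWh
Cost = 30.69 × $0.33 + 10.23 × $0.20 = $10.1277 + $2.046 = $12.17

$12.17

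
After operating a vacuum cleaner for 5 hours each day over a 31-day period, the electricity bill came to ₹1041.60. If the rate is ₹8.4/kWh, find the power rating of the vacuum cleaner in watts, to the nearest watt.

800 W

Energy = ₹1041.60 ÷ ₹8.4/kWh = 124 kWh
Runtime = 5 h/day × 31 days = 155 h
Power = 124 kWh ÷ 155 h = 0.8 kW = 800 W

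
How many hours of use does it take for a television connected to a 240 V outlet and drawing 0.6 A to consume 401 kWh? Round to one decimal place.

2784.7 h

Power = 0.6 A × 240 V = 144 W = 0.144 kW
Hours = 401 kWh ÷ 0.144 kW = 2784.7 h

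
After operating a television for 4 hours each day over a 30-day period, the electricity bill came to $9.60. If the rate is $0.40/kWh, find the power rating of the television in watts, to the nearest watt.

Energy = $9.60 ÷ $0.40/kWh = 24 kWh
Runtime = 4 h/day × 30 days = 120 h
Power = 24 kWh ÷ 120 h = 0.2 kW = 200 W

200 W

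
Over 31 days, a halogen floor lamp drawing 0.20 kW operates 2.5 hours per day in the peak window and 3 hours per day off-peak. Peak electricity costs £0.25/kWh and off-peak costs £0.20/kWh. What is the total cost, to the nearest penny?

Peak energy = 0.2 kW × 2.5 h × 31 = 15.5 kWh
Off-peak energy = 0.2 kW × 3 h × 31 = 18.6 kWh
Cost = 15.5 × £0.25 + 18.6 × £0.20 = £3.875 + £3.72 = £7.60

£7.60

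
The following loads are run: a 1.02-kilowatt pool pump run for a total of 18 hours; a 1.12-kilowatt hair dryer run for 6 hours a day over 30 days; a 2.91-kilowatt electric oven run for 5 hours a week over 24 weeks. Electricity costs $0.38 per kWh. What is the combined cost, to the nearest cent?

$216.28

pool pump: 1.02 kW × 18 h = 18.36 kWh
hair dryer: Runtime = 6 h/day × 30 days = 180 h
hair dryer: 1.12 kW × 180 h = 201.6 kWh
electric oven: Runtime = 5 h/week × 24 weeks = 120 h
electric oven: 2.91 kW × 120 h = 349.2 kWh
Total energy = 569.16 kWh
Cost = 569.16 × $0.38 = $216.28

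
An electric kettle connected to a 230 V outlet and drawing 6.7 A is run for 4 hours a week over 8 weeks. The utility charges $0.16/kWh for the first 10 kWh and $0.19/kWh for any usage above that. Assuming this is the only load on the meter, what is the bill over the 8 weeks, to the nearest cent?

Power = 6.7 A × 230 V = 1541 W = 1.541 kW
Runtime = 4 h/week × 8 weeks = 32 h
Energy = 1.541 kW × 32 h = 49.312 kWh
Tier 1 (0–10 kWh): 10 × $0.16 = $1.6
Above 10 kWh: 39.312 × $0.19 = $7.46928
Bill = $9.07

$9.07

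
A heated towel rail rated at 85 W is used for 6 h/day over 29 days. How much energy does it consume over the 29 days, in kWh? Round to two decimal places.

Runtime = 6 h/day × 29 days = 174 h
Energy = 0.085 kW × 174 h = 14.79 kWh

14.79 kWh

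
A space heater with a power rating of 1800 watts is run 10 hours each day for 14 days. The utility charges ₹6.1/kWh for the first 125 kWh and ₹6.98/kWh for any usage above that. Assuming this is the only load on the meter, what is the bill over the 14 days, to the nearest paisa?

Runtime = 10 h/day × 14 days = 140 h
Energy = 1.8 kW × 140 h = 252 kWh
Tier 1 (0–125 kWh): 125 × ₹6.1 = ₹762.5
Above 125 kWh: 127 × ₹6.98 = ₹886.46
Bill = ₹1648.96

₹1648.96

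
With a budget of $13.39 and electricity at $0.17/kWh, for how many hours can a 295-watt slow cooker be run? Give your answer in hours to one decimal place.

Energy available = $13.39 ÷ $0.17/kWh = 78.7647 kWh
Hours = 78.7647 kWh ÷ 0.295 kW = 267.0 h

267.0 h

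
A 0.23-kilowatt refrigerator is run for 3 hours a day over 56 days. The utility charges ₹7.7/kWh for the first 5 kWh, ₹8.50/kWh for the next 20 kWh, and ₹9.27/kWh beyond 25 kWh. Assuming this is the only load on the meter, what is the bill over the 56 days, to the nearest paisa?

₹334.94

Runtime = 3 h/day × 56 days = 168 h
Energy = 0.23 kW × 168 h = 38.64 kWh
Tier 1 (0–5 kWh): 5 × ₹7.7 = ₹38.5
Tier 2 (5–25 kWh): 20 × ₹8.50 = ₹170
Above 25 kWh: 13.64 × ₹9.27 = ₹126.4428
Bill = ₹334.94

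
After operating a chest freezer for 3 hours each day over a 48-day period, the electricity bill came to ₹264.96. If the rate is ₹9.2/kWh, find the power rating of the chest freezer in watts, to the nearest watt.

200 W

Energy = ₹264.96 ÷ ₹9.2/kWh = 28.8 kWh
Runtime = 3 h/day × 48 days = 144 h
Power = 28.8 kWh ÷ 144 h = 0.2 kW = 200 W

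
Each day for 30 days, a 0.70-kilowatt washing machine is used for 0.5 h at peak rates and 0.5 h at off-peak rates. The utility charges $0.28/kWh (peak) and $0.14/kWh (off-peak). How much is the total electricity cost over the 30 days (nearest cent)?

Peak energy = 0.7 kW × 0.5 h × 30 = 10.5 kWh
Off-peak energy = 0.7 kW × 0.5 h × 30 = 10.5 kWh
Cost = 10.5 × $0.28 + 10.5 × $0.14 = $2.94 + $1.47 = $4.41

$4.41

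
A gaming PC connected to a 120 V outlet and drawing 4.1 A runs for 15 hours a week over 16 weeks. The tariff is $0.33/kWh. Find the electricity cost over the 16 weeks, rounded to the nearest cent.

$38.97

Power = 4.1 A × 120 V = 492 W = 0.492 kW
Runtime = 15 h/week × 16 weeks = 240 h
Energy = 0.492 kW × 240 h = 118.08 kWh
Cost = 118.08 kWh × $0.33/kWh = $38.97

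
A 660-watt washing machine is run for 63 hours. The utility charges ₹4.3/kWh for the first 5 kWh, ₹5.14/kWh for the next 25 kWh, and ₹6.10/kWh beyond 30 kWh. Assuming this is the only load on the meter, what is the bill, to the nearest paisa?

Energy = 0.66 kW × 63 h = 41.58 kWh
Tier 1 (0–5 kWh): 5 × ₹4.3 = ₹21.5
Tier 2 (5–30 kWh): 25 × ₹5.14 = ₹128.5
Above 30 kWh: 11.58 × ₹6.10 = ₹70.638
Bill = ₹220.64

₹220.64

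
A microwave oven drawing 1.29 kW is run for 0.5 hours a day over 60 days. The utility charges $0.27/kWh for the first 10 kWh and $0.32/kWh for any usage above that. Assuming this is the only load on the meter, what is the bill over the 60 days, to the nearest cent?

$11.88

Runtime = 0.5 h/day × 60 days = 30 h
Energy = 1.29 kW × 30 h = 38.7 kWh
Tier 1 (0–10 kWh): 10 × $0.27 = $2.7
Above 10 kWh: 28.7 × $0.32 = $9.184
Bill = $11.88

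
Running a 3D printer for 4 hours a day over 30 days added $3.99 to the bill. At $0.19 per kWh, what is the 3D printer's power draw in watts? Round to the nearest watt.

175 W

Energy = $3.99 ÷ $0.19/kWh = 21 kWh
Runtime = 4 h/day × 30 days = 120 h
Power = 21 kWh ÷ 120 h = 0.175 kW = 175 W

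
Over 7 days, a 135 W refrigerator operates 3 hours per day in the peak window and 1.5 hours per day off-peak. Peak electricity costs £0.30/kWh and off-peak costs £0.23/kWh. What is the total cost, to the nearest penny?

Peak energy = 0.135 kW × 3 h × 7 = 2.835 kWh
Off-peak energy = 0.135 kW × 1.5 h × 7 = 1.4175 kWh
Cost = 2.835 × £0.30 + 1.4175 × £0.23 = £0.8505 + £0.326025 = £1.18

£1.18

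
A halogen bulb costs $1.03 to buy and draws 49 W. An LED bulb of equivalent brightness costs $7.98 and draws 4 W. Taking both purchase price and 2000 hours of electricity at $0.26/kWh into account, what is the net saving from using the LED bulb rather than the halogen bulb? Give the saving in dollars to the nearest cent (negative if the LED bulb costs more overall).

halogen bulb: $1.03 + (49/1000) kW × 2000 h × $0.26 = $1.03 + $25.48 = $26.51
LED bulb: $7.98 + (4/1000) kW × 2000 h × $0.26 = $7.98 + $2.08 = $10.06
Saving = $26.51 − $10.06 = $16.45

$16.45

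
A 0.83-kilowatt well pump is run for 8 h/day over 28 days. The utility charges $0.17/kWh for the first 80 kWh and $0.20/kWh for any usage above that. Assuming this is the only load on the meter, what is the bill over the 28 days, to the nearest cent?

Runtime = 8 h/day × 28 days = 224 h
Energy = 0.83 kW × 224 h = 185.92 kWh
Tier 1 (0–80 kWh): 80 × $0.17 = $13.6
Above 80 kWh: 105.92 × $0.20 = $21.184
Bill = $34.78

$34.78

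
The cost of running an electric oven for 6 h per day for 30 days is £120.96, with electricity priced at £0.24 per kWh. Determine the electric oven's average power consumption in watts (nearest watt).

2800 W

Energy = £120.96 ÷ £0.24/kWh = 504 kWh
Runtime = 6 h/day × 30 days = 180 h
Power = 504 kWh ÷ 180 h = 2.8 kW = 2800 W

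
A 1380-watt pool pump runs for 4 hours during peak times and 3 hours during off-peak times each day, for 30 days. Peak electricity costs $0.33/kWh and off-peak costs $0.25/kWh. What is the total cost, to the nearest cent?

$85.70

Peak energy = 1.38 kW × 4 h × 30 = 165.6 kWh
Off-peak energy = 1.38 kW × 3 h × 30 = 124.2 kWh
Cost = 165.6 × $0.33 + 124.2 × $0.25 = $54.648 + $31.05 = $85.70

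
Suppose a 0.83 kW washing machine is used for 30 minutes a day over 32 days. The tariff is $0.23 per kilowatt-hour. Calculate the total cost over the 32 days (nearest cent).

$3.05

Runtime = 30 min × 32 = 960 min = 16 h
Energy = 0.83 kW × 16 h = 13.28 kWh
Cost = 13.28 kWh × $0.23/kWh = $3.05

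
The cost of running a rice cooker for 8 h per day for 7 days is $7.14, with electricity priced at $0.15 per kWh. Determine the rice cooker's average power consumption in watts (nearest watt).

Energy = $7.14 ÷ $0.15/kWh = 47.6 kWh
Runtime = 8 h/day × 7 days = 56 h
Power = 47.6 kWh ÷ 56 h = 0.85 kW = 850 W

850 W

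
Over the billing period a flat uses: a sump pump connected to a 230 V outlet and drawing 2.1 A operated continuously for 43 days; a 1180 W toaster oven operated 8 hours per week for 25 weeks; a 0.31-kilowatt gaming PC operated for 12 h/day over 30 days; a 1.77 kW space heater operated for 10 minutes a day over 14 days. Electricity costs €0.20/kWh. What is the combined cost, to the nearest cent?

sump pump: Power = 2.1 A × 230 V = 483 W = 0.483 kW
sump pump: Runtime = 24 h × 43 = 1032 h
sump pump: 0.483 kW × 1032 h = 498.456 kWh
toaster oven: Runtime = 8 h/week × 25 weeks = 200 h
toaster oven: 1.18 kW × 200 h = 236 kWh
gaming PC: Runtime = 12 h/day × 30 days = 360 h
gaming PC: 0.31 kW × 360 h = 111.6 kWh
space heater: Runtime = 10 min × 14 = 140 min = 2.333333… h
space heater: 1.77 kW × 2.333333… h = 4.13 kWh
Total energy = 850.186 kWh
Cost = 850.186 × €0.20 = €170.04

€170.04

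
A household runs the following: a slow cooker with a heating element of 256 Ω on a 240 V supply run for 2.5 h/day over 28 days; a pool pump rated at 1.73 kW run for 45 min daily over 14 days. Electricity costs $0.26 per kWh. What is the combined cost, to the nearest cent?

$8.82

slow cooker: Power = V²/R = 240²/256 = 225 W = 0.225 kW
slow cooker: Runtime = 2.5 h/day × 28 days = 70 h
slow cooker: 0.225 kW × 70 h = 15.75 kWh
pool pump: Runtime = 45 min × 14 = 630 min = 10.5 h
pool pump: 1.73 kW × 10.5 h = 18.165 kWh
Total energy = 33.915 kWh
Cost = 33.915 × $0.26 = $8.82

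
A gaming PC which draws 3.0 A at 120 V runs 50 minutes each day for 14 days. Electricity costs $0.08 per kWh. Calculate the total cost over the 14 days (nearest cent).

Power = 3.0 A × 120 V = 360 W = 0.36 kW
Runtime = 50 min × 14 = 700 min = 11.666666… h
Energy = 0.36 kW × 11.666666… h = 4.2 kWh
Cost = 4.2 kWh × $0.08/kWh = $0.34

$0.34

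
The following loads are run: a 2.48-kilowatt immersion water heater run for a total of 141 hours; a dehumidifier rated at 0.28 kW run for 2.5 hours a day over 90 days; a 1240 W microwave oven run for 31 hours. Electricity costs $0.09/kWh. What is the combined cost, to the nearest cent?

immersion water heater: 2.48 kW × 141 h = 349.68 kWh
dehumidifier: Runtime = 2.5 h/day × 90 days = 225 h
dehumidifier: 0.28 kW × 225 h = 63 kWh
microwave oven: 1.24 kW × 31 h = 38.44 kWh
Total energy = 451.12 kWh
Cost = 451.12 × $0.09 = $40.60

$40.60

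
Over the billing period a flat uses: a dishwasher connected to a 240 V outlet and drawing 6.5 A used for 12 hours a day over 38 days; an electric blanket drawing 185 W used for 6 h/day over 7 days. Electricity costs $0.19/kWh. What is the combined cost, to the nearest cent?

dishwasher: Power = 6.5 A × 240 V = 1560 W = 1.56 kW
dishwasher: Runtime = 12 h/day × 38 days = 456 h
dishwasher: 1.56 kW × 456 h = 711.36 kWh
electric blanket: Runtime = 6 h/day × 7 days = 42 h
electric blanket: 0.185 kW × 42 h = 7.77 kWh
Total energy = 719.13 kWh
Cost = 719.13 × $0.19 = $136.63

$136.63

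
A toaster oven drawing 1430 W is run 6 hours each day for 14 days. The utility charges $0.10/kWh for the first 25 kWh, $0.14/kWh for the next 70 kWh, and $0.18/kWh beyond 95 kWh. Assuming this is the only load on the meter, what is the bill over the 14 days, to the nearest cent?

$16.82

Runtime = 6 h/day × 14 days = 84 h
Energy = 1.43 kW × 84 h = 120.12 kWh
Tier 1 (0–25 kWh): 25 × $0.10 = $2.5
Tier 2 (25–95 kWh): 70 × $0.14 = $9.8
Above 95 kWh: 25.12 × $0.18 = $4.5216
Bill = $16.82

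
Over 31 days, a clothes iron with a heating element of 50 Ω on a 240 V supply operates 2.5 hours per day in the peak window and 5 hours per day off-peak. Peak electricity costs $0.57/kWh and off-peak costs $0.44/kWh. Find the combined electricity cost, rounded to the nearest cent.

Power = V²/R = 240²/50 = 1152 W = 1.152 kW
Peak energy = 1.152 kW × 2.5 h × 31 = 89.28 kWh
Off-peak energy = 1.152 kW × 5 h × 31 = 178.56 kWh
Cost = 89.28 × $0.57 + 178.56 × $0.44 = $50.8896 + $78.5664 = $129.46

$129.46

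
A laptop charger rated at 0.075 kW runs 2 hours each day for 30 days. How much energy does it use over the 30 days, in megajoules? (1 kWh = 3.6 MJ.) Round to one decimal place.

16.2 MJ

Runtime = 2 h/day × 30 days = 60 h
Energy = 0.075 kW × 60 h = 4.5 kWh
= 4.5 × 3.6 MJ = 16.2 MJ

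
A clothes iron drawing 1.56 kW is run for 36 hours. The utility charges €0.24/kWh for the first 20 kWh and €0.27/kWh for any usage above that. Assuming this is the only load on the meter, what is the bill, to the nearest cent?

Energy = 1.56 kW × 36 h = 56.16 kWh
Tier 1 (0–20 kWh): 20 × €0.24 = €4.8
Above 20 kWh: 36.16 × €0.27 = €9.7632
Bill = €14.56

€14.56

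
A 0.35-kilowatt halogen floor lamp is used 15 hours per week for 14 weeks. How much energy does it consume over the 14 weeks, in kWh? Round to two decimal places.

73.50 kWh

Runtime = 15 h/week × 14 weeks = 210 h
Energy = 0.35 kW × 210 h = 73.5 kWh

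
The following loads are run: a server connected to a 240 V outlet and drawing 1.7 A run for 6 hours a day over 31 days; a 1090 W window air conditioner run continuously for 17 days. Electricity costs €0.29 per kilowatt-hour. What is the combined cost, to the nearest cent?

server: Power = 1.7 A × 240 V = 408 W = 0.408 kW
server: Runtime = 6 h/day × 31 days = 186 h
server: 0.408 kW × 186 h = 75.888 kWh
window air conditioner: Runtime = 24 h × 17 = 408 h
window air conditioner: 1.09 kW × 408 h = 444.72 kWh
Total energy = 520.608 kWh
Cost = 520.608 × €0.29 = €150.98

€150.98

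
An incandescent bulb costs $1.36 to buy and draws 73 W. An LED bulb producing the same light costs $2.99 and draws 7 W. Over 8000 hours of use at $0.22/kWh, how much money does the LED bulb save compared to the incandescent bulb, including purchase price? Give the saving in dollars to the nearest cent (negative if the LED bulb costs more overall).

incandescent bulb: $1.36 + (73/1000) kW × 8000 h × $0.22 = $1.36 + $128.48 = $129.84
LED bulb: $2.99 + (7/1000) kW × 8000 h × $0.22 = $2.99 + $12.32 = $15.31
Saving = $129.84 − $15.31 = $114.53

$114.53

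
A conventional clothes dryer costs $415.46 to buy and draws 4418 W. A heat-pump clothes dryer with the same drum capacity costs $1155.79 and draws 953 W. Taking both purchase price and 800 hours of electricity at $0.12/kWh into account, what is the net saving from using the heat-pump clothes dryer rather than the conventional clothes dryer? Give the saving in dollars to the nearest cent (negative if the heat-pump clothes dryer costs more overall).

-$407.69

conventional clothes dryer: $415.46 + (4418/1000) kW × 800 h × $0.12 = $415.46 + $424.128 = $839.588
heat-pump clothes dryer: $1155.79 + (953/1000) kW × 800 h × $0.12 = $1155.79 + $91.488 = $1247.278
Saving = $839.588 − $1247.278 = −$407.69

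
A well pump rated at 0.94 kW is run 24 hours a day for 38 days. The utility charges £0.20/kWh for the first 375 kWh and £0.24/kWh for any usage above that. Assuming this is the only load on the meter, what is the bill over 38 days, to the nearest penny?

Runtime = 24 h × 38 = 912 h
Energy = 0.94 kW × 912 h = 857.28 kWh
Tier 1 (0–375 kWh): 375 × £0.20 = £75
Above 375 kWh: 482.28 × £0.24 = £115.7472
Bill = £190.75

£190.75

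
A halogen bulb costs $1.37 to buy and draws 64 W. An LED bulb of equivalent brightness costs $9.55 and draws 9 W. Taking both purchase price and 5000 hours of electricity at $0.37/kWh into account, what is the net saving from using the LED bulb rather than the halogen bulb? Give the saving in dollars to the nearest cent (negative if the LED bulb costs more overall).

$93.57

halogen bulb: $1.37 + (64/1000) kW × 5000 h × $0.37 = $1.37 + $118.4 = $119.77
LED bulb: $9.55 + (9/1000) kW × 5000 h × $0.37 = $9.55 + $16.65 = $26.2
Saving = $119.77 − $26.2 = $93.57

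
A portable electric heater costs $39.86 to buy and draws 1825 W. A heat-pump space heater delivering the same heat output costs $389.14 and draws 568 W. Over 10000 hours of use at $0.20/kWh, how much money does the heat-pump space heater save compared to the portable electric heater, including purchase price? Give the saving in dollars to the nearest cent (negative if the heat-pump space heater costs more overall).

$2164.72

portable electric heater: $39.86 + (1825/1000) kW × 10000 h × $0.20 = $39.86 + $3650 = $3689.86
heat-pump space heater: $389.14 + (568/1000) kW × 10000 h × $0.20 = $389.14 + $1136 = $1525.14
Saving = $3689.86 − $1525.14 = $2164.72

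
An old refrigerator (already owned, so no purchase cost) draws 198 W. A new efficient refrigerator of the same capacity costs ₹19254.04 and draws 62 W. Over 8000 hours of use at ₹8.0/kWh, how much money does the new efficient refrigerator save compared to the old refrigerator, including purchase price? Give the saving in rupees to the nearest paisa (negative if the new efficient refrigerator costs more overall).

old refrigerator: ₹0.00 + (198/1000) kW × 8000 h × ₹8.0 = ₹0.00 + ₹12672 = ₹12672
new efficient refrigerator: ₹19254.04 + (62/1000) kW × 8000 h × ₹8.0 = ₹19254.04 + ₹3968 = ₹23222.04
Saving = ₹12672 − ₹23222.04 = −₹10550.04

-₹10550.04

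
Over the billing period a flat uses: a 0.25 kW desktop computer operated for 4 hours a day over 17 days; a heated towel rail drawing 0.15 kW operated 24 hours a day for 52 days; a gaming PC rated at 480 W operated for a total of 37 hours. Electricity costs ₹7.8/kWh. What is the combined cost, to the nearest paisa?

desktop computer: Runtime = 4 h/day × 17 days = 68 h
desktop computer: 0.25 kW × 68 h = 17 kWh
heated towel rail: Runtime = 24 h × 52 = 1248 h
heated towel rail: 0.15 kW × 1248 h = 187.2 kWh
gaming PC: 0.48 kW × 37 h = 17.76 kWh
Total energy = 221.96 kWh
Cost = 221.96 × ₹7.8 = ₹1731.29

₹1731.29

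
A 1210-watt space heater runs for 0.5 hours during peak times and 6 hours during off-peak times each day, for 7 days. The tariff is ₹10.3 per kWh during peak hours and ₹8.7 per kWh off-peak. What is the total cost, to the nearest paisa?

₹485.75

Peak energy = 1.21 kW × 0.5 h × 7 = 4.235 kWh
Off-peak energy = 1.21 kW × 6 h × 7 = 50.82 kWh
Cost = 4.235 × ₹10.3 + 50.82 × ₹8.7 = ₹43.6205 + ₹442.134 = ₹485.75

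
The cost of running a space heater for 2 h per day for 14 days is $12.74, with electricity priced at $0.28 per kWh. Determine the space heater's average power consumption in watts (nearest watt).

1625 W

Energy = $12.74 ÷ $0.28/kWh = 45.5 kWh
Runtime = 2 h/day × 14 days = 28 h
Power = 45.5 kWh ÷ 28 h = 1.625 kW = 1625 W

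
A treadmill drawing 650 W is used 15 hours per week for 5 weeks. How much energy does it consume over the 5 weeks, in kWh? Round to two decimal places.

Runtime = 15 h/week × 5 weeks = 75 h
Energy = 0.65 kW × 75 h = 48.75 kWh

48.75 kWh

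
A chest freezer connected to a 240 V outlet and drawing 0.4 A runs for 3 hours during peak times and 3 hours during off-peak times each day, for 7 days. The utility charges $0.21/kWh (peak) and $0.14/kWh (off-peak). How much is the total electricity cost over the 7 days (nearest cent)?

$0.71

Power = 0.4 A × 240 V = 96 W = 0.096 kW
Peak energy = 0.096 kW × 3 h × 7 = 2.016 kWh
Off-peak energy = 0.096 kW × 3 h × 7 = 2.016 kWh
Cost = 2.016 × $0.21 + 2.016 × $0.14 = $0.42336 + $0.28224 = $0.71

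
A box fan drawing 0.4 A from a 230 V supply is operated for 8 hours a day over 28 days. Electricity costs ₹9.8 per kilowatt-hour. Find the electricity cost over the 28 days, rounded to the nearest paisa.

Power = 0.4 A × 230 V = 92 W = 0.092 kW
Runtime = 8 h/day × 28 days = 224 h
Energy = 0.092 kW × 224 h = 20.608 kWh
Cost = 20.608 kWh × ₹9.8/kWh = ₹201.96

₹201.96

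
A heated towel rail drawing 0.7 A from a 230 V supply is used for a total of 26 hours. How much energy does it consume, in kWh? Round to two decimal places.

4.19 kWh

Power = 0.7 A × 230 V = 161 W = 0.161 kW
Energy = 0.161 kW × 26 h = 4.186 kWh ≈ 4.19 kWh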